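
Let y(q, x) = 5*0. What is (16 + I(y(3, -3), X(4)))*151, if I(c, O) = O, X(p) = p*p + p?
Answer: 5436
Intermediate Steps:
y(q, x) = 0
X(p) = p + p² (X(p) = p² + p = p + p²)
(16 + I(y(3, -3), X(4)))*151 = (16 + 4*(1 + 4))*151 = (16 + 4*5)*151 = (16 + 20)*151 = 36*151 = 5436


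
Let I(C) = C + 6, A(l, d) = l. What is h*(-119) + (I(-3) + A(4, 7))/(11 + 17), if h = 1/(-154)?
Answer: 45/44 ≈ 1.0227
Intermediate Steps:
I(C) = 6 + C
h = -1/154 ≈ -0.0064935
h*(-119) + (I(-3) + A(4, 7))/(11 + 17) = -1/154*(-119) + ((6 - 3) + 4)/(11 + 17) = 17/22 + (3 + 4)/28 = 17/22 + 7*(1/28) = 17/22 + 1/4 = 45/44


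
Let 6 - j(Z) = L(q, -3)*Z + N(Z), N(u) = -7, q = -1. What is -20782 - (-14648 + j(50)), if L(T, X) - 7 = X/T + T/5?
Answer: -5657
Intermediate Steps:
L(T, X) = 7 + T/5 + X/T (L(T, X) = 7 + (X/T + T/5) = 7 + (T/5 + X/T) = 7 + T/5 + X/T)
j(Z) = 13 - 49*Z/5 (j(Z) = 6 - ((7 + (⅕)*(-1) - 3/(-1))*Z - 7) = 6 - ((7 - ⅕ - 3*(-1))*Z - 7) = 6 - ((7 - ⅕ + 3)*Z - 7) = 6 - (49*Z/5 - 7) = 6 - (-7 + 49*Z/5) = 6 + (7 - 49*Z/5) = 13 - 49*Z/5)
-20782 - (-14648 + j(50)) = -20782 - (-14648 + (13 - 49/5*50)) = -20782 - (-14648 + (13 - 490)) = -20782 - (-14648 - 477) = -20782 - 1*(-15125) = -20782 + 15125 = -5657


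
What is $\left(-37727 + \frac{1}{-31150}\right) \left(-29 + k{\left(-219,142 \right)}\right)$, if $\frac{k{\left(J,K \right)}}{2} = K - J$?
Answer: $- \frac{116344409049}{4450} \approx -2.6145 \cdot 10^{7}$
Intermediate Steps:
$k{\left(J,K \right)} = - 2 J + 2 K$ ($k{\left(J,K \right)} = 2 \left(K - J\right) = - 2 J + 2 K$)
$\left(-37727 + \frac{1}{-31150}\right) \left(-29 + k{\left(-219,142 \right)}\right) = \left(-37727 + \frac{1}{-31150}\right) \left(-29 + \left(\left(-2\right) \left(-219\right) + 2 \cdot 142\right)\right) = \left(-37727 - \frac{1}{31150}\right) \left(-29 + \left(438 + 284\right)\right) = - \frac{1175196051 \left(-29 + 722\right)}{31150} = \left(- \frac{1175196051}{31150}\right) 693 = - \frac{116344409049}{4450}$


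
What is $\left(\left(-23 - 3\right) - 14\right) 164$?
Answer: $-6560$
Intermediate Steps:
$\left(\left(-23 - 3\right) - 14\right) 164 = \left(-26 - 14\right) 164 = \left(-40\right) 164 = -6560$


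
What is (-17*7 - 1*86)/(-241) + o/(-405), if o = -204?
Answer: 44063/32535 ≈ 1.3543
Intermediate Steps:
(-17*7 - 1*86)/(-241) + o/(-405) = (-17*7 - 1*86)/(-241) - 204/(-405) = (-119 - 86)*(-1/241) - 204*(-1/405) = -205*(-1/241) + 68/135 = 205/241 + 68/135 = 44063/32535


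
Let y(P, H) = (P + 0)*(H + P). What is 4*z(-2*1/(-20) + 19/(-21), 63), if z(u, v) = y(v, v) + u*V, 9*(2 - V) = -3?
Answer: 1428502/45 ≈ 31745.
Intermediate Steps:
V = 7/3 (V = 2 - ⅑*(-3) = 2 + ⅓ = 7/3 ≈ 2.3333)
y(P, H) = P*(H + P)
z(u, v) = 2*v² + 7*u/3 (z(u, v) = v*(v + v) + u*(7/3) = v*(2*v) + 7*u/3 = 2*v² + 7*u/3)
4*z(-2*1/(-20) + 19/(-21), 63) = 4*(2*63² + 7*(-2*1/(-20) + 19/(-21))/3) = 4*(2*3969 + 7*(-2*(-1/20) + 19*(-1/21))/3) = 4*(7938 + 7*(⅒ - 19/21)/3) = 4*(7938 + (7/3)*(-169/210)) = 4*(7938 - 169/90) = 4*(714251/90) = 1428502/45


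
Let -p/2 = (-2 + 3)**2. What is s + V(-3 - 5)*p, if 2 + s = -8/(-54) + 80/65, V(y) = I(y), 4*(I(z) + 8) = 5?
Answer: 9041/702 ≈ 12.879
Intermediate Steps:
I(z) = -27/4 (I(z) = -8 + (1/4)*5 = -8 + 5/4 = -27/4)
V(y) = -27/4
p = -2 (p = -2*(-2 + 3)**2 = -2*1**2 = -2*1 = -2)
s = -218/351 (s = -2 + (-8/(-54) + 80/65) = -2 + (-8*(-1/54) + 80*(1/65)) = -2 + (4/27 + 16/13) = -2 + 484/351 = -218/351 ≈ -0.62108)
s + V(-3 - 5)*p = -218/351 - 27/4*(-2) = -218/351 + 27/2 = 9041/702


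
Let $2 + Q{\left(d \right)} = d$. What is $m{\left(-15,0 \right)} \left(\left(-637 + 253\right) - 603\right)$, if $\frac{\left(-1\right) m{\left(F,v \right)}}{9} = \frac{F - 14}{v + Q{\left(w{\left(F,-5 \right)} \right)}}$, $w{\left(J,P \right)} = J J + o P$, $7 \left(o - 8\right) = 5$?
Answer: $- \frac{1803249}{1256} \approx -1435.7$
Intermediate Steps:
$o = \frac{61}{7}$ ($o = 8 + \frac{1}{7} \cdot 5 = 8 + \frac{5}{7} = \frac{61}{7} \approx 8.7143$)
$w{\left(J,P \right)} = J^{2} + \frac{61 P}{7}$ ($w{\left(J,P \right)} = J J + \frac{61 P}{7} = J^{2} + \frac{61 P}{7}$)
$Q{\left(d \right)} = -2 + d$
$m{\left(F,v \right)} = - \frac{9 \left(-14 + F\right)}{- \frac{319}{7} + v + F^{2}}$ ($m{\left(F,v \right)} = - 9 \frac{F - 14}{v + \left(-2 + \left(F^{2} + \frac{61}{7} \left(-5\right)\right)\right)} = - 9 \frac{-14 + F}{v + \left(-2 + \left(F^{2} - \frac{305}{7}\right)\right)} = - 9 \frac{-14 + F}{v + \left(-2 + \left(- \frac{305}{7} + F^{2}\right)\right)} = - 9 \frac{-14 + F}{v + \left(- \frac{319}{7} + F^{2}\right)} = - 9 \frac{-14 + F}{- \frac{319}{7} + v + F^{2}} = - \frac{9 \left(-14 + F\right)}{- \frac{319}{7} + v + F^{2}}$)
$m{\left(-15,0 \right)} \left(\left(-637 + 253\right) - 603\right) = \frac{63 \left(14 - -15\right)}{-319 + 7 \cdot 0 + 7 \left(-15\right)^{2}} \left(\left(-637 + 253\right) - 603\right) = \frac{63 \left(14 + 15\right)}{-319 + 0 + 7 \cdot 225} \left(-384 - 603\right) = 63 \frac{1}{-319 + 0 + 1575} \cdot 29 \left(-987\right) = 63 \cdot \frac{1}{1256} \cdot 29 \left(-987\right) = \frac{1827}{1256} \left(-987\right) = - \frac{1803249}{1256}$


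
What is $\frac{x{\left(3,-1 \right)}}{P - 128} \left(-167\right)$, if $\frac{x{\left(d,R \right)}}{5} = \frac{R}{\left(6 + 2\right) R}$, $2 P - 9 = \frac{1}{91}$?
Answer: $\frac{75985}{89904} \approx 0.84518$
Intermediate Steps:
$P = \frac{410}{91}$ ($P = \frac{9}{2} + \frac{1}{2 \cdot 91} = \frac{9}{2} + \frac{1}{2} \cdot \frac{1}{91} = \frac{9}{2} + \frac{1}{182} = \frac{410}{91} \approx 4.5055$)
$x{\left(d,R \right)} = \frac{5}{8}$ ($x{\left(d,R \right)} = 5 \frac{R}{\left(6 + 2\right) R} = 5 \frac{R}{8 R} = 5 R \frac{1}{8 R} = 5 \cdot \frac{1}{8} = \frac{5}{8}$)
$\frac{x{\left(3,-1 \right)}}{P - 128} \left(-167\right) = \frac{1}{\frac{410}{91} - 128} \cdot \frac{5}{8} \left(-167\right) = \frac{1}{- \frac{11238}{91}} \cdot \frac{5}{8} \left(-167\right) = \left(- \frac{91}{11238}\right) \frac{5}{8} \left(-167\right) = \left(- \frac{455}{89904}\right) \left(-167\right) = \frac{75985}{89904}$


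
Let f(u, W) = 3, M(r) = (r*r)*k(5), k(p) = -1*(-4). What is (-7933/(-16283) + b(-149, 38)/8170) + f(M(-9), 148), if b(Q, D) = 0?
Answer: 56782/16283 ≈ 3.4872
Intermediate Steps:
k(p) = 4
M(r) = 4*r**2 (M(r) = (r*r)*4 = r**2*4 = 4*r**2)
(-7933/(-16283) + b(-149, 38)/8170) + f(M(-9), 148) = (-7933/(-16283) + 0/8170) + 3 = (-7933*(-1/16283) + 0*(1/8170)) + 3 = (7933/16283 + 0) + 3 = 7933/16283 + 3 = 56782/16283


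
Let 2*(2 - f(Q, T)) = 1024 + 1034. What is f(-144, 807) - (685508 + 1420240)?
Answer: -2106775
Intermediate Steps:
f(Q, T) = -1027 (f(Q, T) = 2 - (1024 + 1034)/2 = 2 - ½*2058 = 2 - 1029 = -1027)
f(-144, 807) - (685508 + 1420240) = -1027 - (685508 + 1420240) = -1027 - 1*2105748 = -1027 - 2105748 = -2106775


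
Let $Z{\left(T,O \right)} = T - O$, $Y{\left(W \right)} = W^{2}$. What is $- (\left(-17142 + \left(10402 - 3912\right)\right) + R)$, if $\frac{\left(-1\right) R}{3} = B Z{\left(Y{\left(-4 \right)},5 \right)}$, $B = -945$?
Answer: $-20533$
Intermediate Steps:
$R = 31185$ ($R = - 3 \left(- 945 \left(\left(-4\right)^{2} - 5\right)\right) = - 3 \left(- 945 \left(16 - 5\right)\right) = - 3 \left(\left(-945\right) 11\right) = \left(-3\right) \left(-10395\right) = 31185$)
$- (\left(-17142 + \left(10402 - 3912\right)\right) + R) = - (\left(-17142 + \left(10402 - 3912\right)\right) + 31185) = - (\left(-17142 + 6490\right) + 31185) = - (-10652 + 31185) = \left(-1\right) 20533 = -20533$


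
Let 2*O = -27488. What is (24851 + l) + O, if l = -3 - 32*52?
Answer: 9440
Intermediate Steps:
l = -1667 (l = -3 - 1664 = -1667)
O = -13744 (O = (½)*(-27488) = -13744)
(24851 + l) + O = (24851 - 1667) - 13744 = 23184 - 13744 = 9440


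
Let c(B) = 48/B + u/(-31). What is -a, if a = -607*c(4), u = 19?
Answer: 214271/31 ≈ 6912.0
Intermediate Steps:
c(B) = -19/31 + 48/B (c(B) = 48/B + 19/(-31) = 48/B + 19*(-1/31) = 48/B - 19/31 = -19/31 + 48/B)
a = -214271/31 (a = -607*(-19/31 + 48/4) = -607*(-19/31 + 48*(1/4)) = -607*(-19/31 + 12) = -607*353/31 = -214271/31 ≈ -6912.0)
-a = -1*(-214271/31) = 214271/31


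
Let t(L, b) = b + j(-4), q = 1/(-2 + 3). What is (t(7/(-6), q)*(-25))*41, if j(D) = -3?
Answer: 2050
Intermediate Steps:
q = 1 (q = 1/1 = 1)
t(L, b) = -3 + b (t(L, b) = b - 3 = -3 + b)
(t(7/(-6), q)*(-25))*41 = ((-3 + 1)*(-25))*41 = -2*(-25)*41 = 50*41 = 2050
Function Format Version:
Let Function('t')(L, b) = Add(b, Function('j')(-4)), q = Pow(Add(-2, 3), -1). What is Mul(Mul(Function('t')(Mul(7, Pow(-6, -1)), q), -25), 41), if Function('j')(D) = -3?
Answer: 2050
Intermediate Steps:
q = 1 (q = Pow(1, -1) = 1)
Function('t')(L, b) = Add(-3, b) (Function('t')(L, b) = Add(b, -3) = Add(-3, b))
Mul(Mul(Function('t')(Mul(7, Pow(-6, -1)), q), -25), 41) = Mul(Mul(Add(-3, 1), -25), 41) = Mul(Mul(-2, -25), 41) = Mul(50, 41) = 2050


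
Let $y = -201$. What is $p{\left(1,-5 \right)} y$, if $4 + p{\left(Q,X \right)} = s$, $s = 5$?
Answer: $-201$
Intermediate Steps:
$p{\left(Q,X \right)} = 1$ ($p{\left(Q,X \right)} = -4 + 5 = 1$)
$p{\left(1,-5 \right)} y = 1 \left(-201\right) = -201$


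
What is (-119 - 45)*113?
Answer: -18532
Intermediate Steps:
(-119 - 45)*113 = -164*113 = -18532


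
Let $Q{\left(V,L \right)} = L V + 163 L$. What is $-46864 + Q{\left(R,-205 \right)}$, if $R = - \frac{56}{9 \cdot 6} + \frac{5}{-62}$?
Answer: $- \frac{134003491}{1674} \approx -80050.0$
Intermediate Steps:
$R = - \frac{1871}{1674}$ ($R = - \frac{56}{54} + 5 \left(- \frac{1}{62}\right) = \left(-56\right) \frac{1}{54} - \frac{5}{62} = - \frac{28}{27} - \frac{5}{62} = - \frac{1871}{1674} \approx -1.1177$)
$Q{\left(V,L \right)} = 163 L + L V$
$-46864 + Q{\left(R,-205 \right)} = -46864 - 205 \left(163 - \frac{1871}{1674}\right) = -46864 - \frac{55553155}{1674} = - \frac{134003491}{1674}$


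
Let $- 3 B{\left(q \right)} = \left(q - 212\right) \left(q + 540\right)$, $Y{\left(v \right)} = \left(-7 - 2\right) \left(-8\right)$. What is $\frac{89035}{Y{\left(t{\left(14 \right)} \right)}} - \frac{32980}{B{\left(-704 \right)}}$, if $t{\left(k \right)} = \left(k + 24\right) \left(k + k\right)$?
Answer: $\frac{836394845}{676008} \approx 1237.3$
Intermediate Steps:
$t{\left(k \right)} = 2 k \left(24 + k\right)$ ($t{\left(k \right)} = \left(24 + k\right) 2 k = 2 k \left(24 + k\right)$)
$Y{\left(v \right)} = 72$ ($Y{\left(v \right)} = \left(-9\right) \left(-8\right) = 72$)
$B{\left(q \right)} = - \frac{\left(-212 + q\right) \left(540 + q\right)}{3}$ ($B{\left(q \right)} = - \frac{\left(q - 212\right) \left(q + 540\right)}{3} = - \frac{\left(-212 + q\right) \left(540 + q\right)}{3}$)
$\frac{89035}{Y{\left(t{\left(14 \right)} \right)}} - \frac{32980}{B{\left(-704 \right)}} = \frac{89035}{72} - \frac{32980}{38160 - - \frac{230912}{3} - \frac{\left(-704\right)^{2}}{3}} = 89035 \cdot \frac{1}{72} - \frac{32980}{38160 + \frac{230912}{3} - \frac{495616}{3}} = \frac{89035}{72} - \frac{32980}{38160 + \frac{230912}{3} - \frac{495616}{3}} = \frac{89035}{72} - \frac{32980}{- \frac{150224}{3}} = \frac{89035}{72} - - \frac{24735}{37556} = \frac{89035}{72} + \frac{24735}{37556} = \frac{836394845}{676008}$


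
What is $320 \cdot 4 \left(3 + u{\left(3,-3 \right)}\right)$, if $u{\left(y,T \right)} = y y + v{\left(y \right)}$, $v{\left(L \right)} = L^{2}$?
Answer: $26880$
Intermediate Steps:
$u{\left(y,T \right)} = 2 y^{2}$ ($u{\left(y,T \right)} = y y + y^{2} = y^{2} + y^{2} = 2 y^{2}$)
$320 \cdot 4 \left(3 + u{\left(3,-3 \right)}\right) = 320 \cdot 4 \left(3 + 2 \cdot 3^{2}\right) = 320 \cdot 4 \left(3 + 2 \cdot 9\right) = 320 \cdot 4 \left(3 + 18\right) = 320 \cdot 4 \cdot 21 = 320 \cdot 84 = 26880$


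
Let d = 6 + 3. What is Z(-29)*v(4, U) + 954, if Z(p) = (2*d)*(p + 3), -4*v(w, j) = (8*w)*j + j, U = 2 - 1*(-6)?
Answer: 31842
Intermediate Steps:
U = 8 (U = 2 + 6 = 8)
v(w, j) = -j/4 - 2*j*w (v(w, j) = -((8*w)*j + j)/4 = -(8*j*w + j)/4 = -(j + 8*j*w)/4 = -j/4 - 2*j*w)
d = 9
Z(p) = 54 + 18*p (Z(p) = (2*9)*(p + 3) = 18*(3 + p) = 54 + 18*p)
Z(-29)*v(4, U) + 954 = (54 + 18*(-29))*(-1/4*8*(1 + 8*4)) + 954 = (54 - 522)*(-1/4*8*(1 + 32)) + 954 = -(-117)*8*33 + 954 = -468*(-66) + 954 = 30888 + 954 = 31842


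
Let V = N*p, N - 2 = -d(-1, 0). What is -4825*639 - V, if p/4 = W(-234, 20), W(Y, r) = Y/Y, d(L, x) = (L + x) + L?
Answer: -3083191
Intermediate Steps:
d(L, x) = x + 2*L
W(Y, r) = 1
p = 4 (p = 4*1 = 4)
N = 4 (N = 2 - (0 + 2*(-1)) = 2 - (0 - 2) = 2 - 1*(-2) = 2 + 2 = 4)
V = 16 (V = 4*4 = 16)
-4825*639 - V = -4825*639 - 1*16 = -3083175 - 16 = -3083191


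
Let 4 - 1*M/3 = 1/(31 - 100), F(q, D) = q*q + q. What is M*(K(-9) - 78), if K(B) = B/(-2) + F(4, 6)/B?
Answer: -377551/414 ≈ -911.96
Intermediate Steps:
F(q, D) = q + q² (F(q, D) = q² + q = q + q²)
M = 277/23 (M = 12 - 3/(31 - 100) = 12 - 3/(-69) = 12 - 3*(-1/69) = 12 + 1/23 = 277/23 ≈ 12.043)
K(B) = 20/B - B/2 (K(B) = B/(-2) + (4*(1 + 4))/B = B*(-½) + (4*5)/B = -B/2 + 20/B = 20/B - B/2)
M*(K(-9) - 78) = 277*((20/(-9) - ½*(-9)) - 78)/23 = 277*((20*(-⅑) + 9/2) - 78)/23 = 277*((-20/9 + 9/2) - 78)/23 = 277*(41/18 - 78)/23 = (277/23)*(-1363/18) = -377551/414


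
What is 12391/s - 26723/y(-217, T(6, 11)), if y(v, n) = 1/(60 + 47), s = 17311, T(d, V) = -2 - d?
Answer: -49498385880/17311 ≈ -2.8594e+6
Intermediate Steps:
y(v, n) = 1/107
12391/s - 26723/y(-217, T(6, 11)) = 12391/17311 - 26723/1/107 = 12391*(1/17311) - 26723*107 = 12391/17311 - 2859361 = -49498385880/17311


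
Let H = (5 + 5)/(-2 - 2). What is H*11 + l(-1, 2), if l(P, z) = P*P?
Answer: -53/2 ≈ -26.500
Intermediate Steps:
l(P, z) = P²
H = -5/2 (H = 10/(-4) = 10*(-¼) = -5/2 ≈ -2.5000)
H*11 + l(-1, 2) = -5/2*11 + (-1)² = -55/2 + 1 = -53/2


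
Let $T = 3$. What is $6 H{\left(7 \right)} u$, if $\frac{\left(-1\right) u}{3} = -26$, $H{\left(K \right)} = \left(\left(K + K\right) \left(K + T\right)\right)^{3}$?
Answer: $1284192000$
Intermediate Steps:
$H{\left(K \right)} = 8 K^{3} \left(3 + K\right)^{3}$ ($H{\left(K \right)} = \left(\left(K + K\right) \left(K + 3\right)\right)^{3} = \left(2 K \left(3 + K\right)\right)^{3} = 8 K^{3} \left(3 + K\right)^{3}$)
$u = 78$ ($u = \left(-3\right) \left(-26\right) = 78$)
$6 H{\left(7 \right)} u = 6 \cdot 8 \cdot 7^{3} \left(3 + 7\right)^{3} \cdot 78 = 6 \cdot 8 \cdot 343 \cdot 10^{3} \cdot 78 = 6 \cdot 8 \cdot 343 \cdot 1000 \cdot 78 = 6 \cdot 2744000 \cdot 78 = 16464000 \cdot 78 = 1284192000$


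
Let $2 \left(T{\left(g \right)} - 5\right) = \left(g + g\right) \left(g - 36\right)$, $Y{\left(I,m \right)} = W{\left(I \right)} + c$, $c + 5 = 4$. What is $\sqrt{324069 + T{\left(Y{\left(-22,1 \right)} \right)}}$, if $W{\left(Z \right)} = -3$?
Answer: $3 \sqrt{36026} \approx 569.42$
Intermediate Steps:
$c = -1$ ($c = -5 + 4 = -1$)
$Y{\left(I,m \right)} = -4$ ($Y{\left(I,m \right)} = -3 - 1 = -4$)
$T{\left(g \right)} = 5 + g \left(-36 + g\right)$ ($T{\left(g \right)} = 5 + \frac{\left(g + g\right) \left(g - 36\right)}{2} = 5 + \frac{2 g \left(-36 + g\right)}{2} = 5 + g \left(-36 + g\right)$)
$\sqrt{324069 + T{\left(Y{\left(-22,1 \right)} \right)}} = \sqrt{324069 + \left(5 + \left(-4\right)^{2} - -144\right)} = \sqrt{324069 + \left(5 + 16 + 144\right)} = \sqrt{324069 + 165} = \sqrt{324234} = 3 \sqrt{36026}$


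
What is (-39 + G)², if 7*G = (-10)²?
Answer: 29929/49 ≈ 610.80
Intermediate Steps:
G = 100/7 (G = (⅐)*(-10)² = (⅐)*100 = 100/7 ≈ 14.286)
(-39 + G)² = (-39 + 100/7)² = (-173/7)² = 29929/49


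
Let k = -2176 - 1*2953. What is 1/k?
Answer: -1/5129 ≈ -0.00019497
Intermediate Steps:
k = -5129 (k = -2176 - 2953 = -5129)
1/k = 1/(-5129) = -1/5129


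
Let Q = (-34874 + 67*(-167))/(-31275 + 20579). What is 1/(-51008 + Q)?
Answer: -10696/545535505 ≈ -1.9606e-5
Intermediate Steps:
Q = 46063/10696 (Q = (-34874 - 11189)/(-10696) = -46063*(-1/10696) = 46063/10696 ≈ 4.3066)
1/(-51008 + Q) = 1/(-51008 + 46063/10696) = 1/(-545535505/10696) = -10696/545535505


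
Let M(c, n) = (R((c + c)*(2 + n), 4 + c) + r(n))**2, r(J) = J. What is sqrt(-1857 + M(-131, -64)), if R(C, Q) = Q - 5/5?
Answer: sqrt(35007) ≈ 187.10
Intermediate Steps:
R(C, Q) = -1 + Q (R(C, Q) = Q - 5*1/5 = Q - 1 = -1 + Q)
M(c, n) = (3 + c + n)**2 (M(c, n) = ((-1 + (4 + c)) + n)**2 = ((3 + c) + n)**2 = (3 + c + n)**2)
sqrt(-1857 + M(-131, -64)) = sqrt(-1857 + (3 - 131 - 64)**2) = sqrt(-1857 + (-192)**2) = sqrt(-1857 + 36864) = sqrt(35007)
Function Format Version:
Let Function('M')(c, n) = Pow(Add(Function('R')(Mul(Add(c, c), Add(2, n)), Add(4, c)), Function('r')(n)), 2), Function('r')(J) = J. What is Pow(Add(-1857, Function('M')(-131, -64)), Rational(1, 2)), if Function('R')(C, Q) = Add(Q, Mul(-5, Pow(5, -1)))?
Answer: Pow(35007, Rational(1, 2)) ≈ 187.10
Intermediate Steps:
Function('R')(C, Q) = Add(-1, Q) (Function('R')(C, Q) = Add(Q, Mul(-5, Rational(1, 5))) = Add(Q, -1) = Add(-1, Q))
Function('M')(c, n) = Pow(Add(3, c, n), 2) (Function('M')(c, n) = Pow(Add(Add(-1, Add(4, c)), n), 2) = Pow(Add(Add(3, c), n), 2) = Pow(Add(3, c, n), 2))
Pow(Add(-1857, Function('M')(-131, -64)), Rational(1, 2)) = Pow(Add(-1857, Pow(Add(3, -131, -64), 2)), Rational(1, 2)) = Pow(Add(-1857, Pow(-192, 2)), Rational(1, 2)) = Pow(Add(-1857, 36864), Rational(1, 2)) = Pow(35007, Rational(1, 2))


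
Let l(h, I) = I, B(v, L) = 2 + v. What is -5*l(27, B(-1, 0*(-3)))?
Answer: -5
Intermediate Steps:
-5*l(27, B(-1, 0*(-3))) = -5*(2 - 1) = -5*1 = -5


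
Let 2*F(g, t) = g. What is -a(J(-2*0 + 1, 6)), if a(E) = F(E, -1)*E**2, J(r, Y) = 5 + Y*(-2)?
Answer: 343/2 ≈ 171.50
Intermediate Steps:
F(g, t) = g/2
J(r, Y) = 5 - 2*Y
a(E) = E**3/2 (a(E) = (E/2)*E**2 = E**3/2)
-a(J(-2*0 + 1, 6)) = -(5 - 2*6)**3/2 = -(5 - 12)**3/2 = -(-7)**3/2 = -(-343)/2 = -1*(-343/2) = 343/2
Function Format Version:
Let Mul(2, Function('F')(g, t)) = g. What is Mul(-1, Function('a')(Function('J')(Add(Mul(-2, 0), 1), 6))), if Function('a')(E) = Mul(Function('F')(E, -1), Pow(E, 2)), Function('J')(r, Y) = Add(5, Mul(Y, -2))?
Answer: Rational(343, 2) ≈ 171.50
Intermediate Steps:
Function('F')(g, t) = Mul(Rational(1, 2), g)
Function('J')(r, Y) = Add(5, Mul(-2, Y))
Function('a')(E) = Mul(Rational(1, 2), Pow(E, 3)) (Function('a')(E) = Mul(Mul(Rational(1, 2), E), Pow(E, 2)) = Mul(Rational(1, 2), Pow(E, 3)))
Mul(-1, Function('a')(Function('J')(Add(Mul(-2, 0), 1), 6))) = Mul(-1, Mul(Rational(1, 2), Pow(Add(5, Mul(-2, 6)), 3))) = Mul(-1, Mul(Rational(1, 2), Pow(Add(5, -12), 3))) = Mul(-1, Mul(Rational(1, 2), Pow(-7, 3))) = Mul(-1, Mul(Rational(1, 2), -343)) = Mul(-1, Rational(-343, 2)) = Rational(343, 2)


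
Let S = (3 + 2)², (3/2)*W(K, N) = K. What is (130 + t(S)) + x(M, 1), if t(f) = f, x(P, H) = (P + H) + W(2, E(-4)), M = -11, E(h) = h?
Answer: 439/3 ≈ 146.33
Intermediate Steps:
W(K, N) = 2*K/3
S = 25 (S = 5² = 25)
x(P, H) = 4/3 + H + P (x(P, H) = (P + H) + (⅔)*2 = (H + P) + 4/3 = 4/3 + H + P)
(130 + t(S)) + x(M, 1) = (130 + 25) + (4/3 + 1 - 11) = 155 - 26/3 = 439/3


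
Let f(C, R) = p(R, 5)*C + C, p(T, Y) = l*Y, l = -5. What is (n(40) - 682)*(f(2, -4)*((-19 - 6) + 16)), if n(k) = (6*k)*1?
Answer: -190944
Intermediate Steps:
p(T, Y) = -5*Y
f(C, R) = -24*C (f(C, R) = (-5*5)*C + C = -25*C + C = -24*C)
n(k) = 6*k
(n(40) - 682)*(f(2, -4)*((-19 - 6) + 16)) = (6*40 - 682)*((-24*2)*((-19 - 6) + 16)) = (240 - 682)*(-48*(-25 + 16)) = -(-21216)*(-9) = -442*432 = -190944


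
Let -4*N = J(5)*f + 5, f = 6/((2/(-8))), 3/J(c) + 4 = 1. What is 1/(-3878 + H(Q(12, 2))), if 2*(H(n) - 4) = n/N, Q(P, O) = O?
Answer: -29/112350 ≈ -0.00025812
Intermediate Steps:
J(c) = -1 (J(c) = 3/(-4 + 1) = 3/(-3) = 3*(-1/3) = -1)
f = -24 (f = 6/((2*(-1/8))) = 6/(-1/4) = 6*(-4) = -24)
N = -29/4 (N = -(-1*(-24) + 5)/4 = -(24 + 5)/4 = -1/4*29 = -29/4 ≈ -7.2500)
H(n) = 4 - 2*n/29 (H(n) = 4 + (n/(-29/4))/2 = 4 + (n*(-4/29))/2 = 4 + (-4*n/29)/2 = 4 - 2*n/29)
1/(-3878 + H(Q(12, 2))) = 1/(-3878 + (4 - 2/29*2)) = 1/(-3878 + (4 - 4/29)) = 1/(-3878 + 112/29) = 1/(-112350/29) = -29/112350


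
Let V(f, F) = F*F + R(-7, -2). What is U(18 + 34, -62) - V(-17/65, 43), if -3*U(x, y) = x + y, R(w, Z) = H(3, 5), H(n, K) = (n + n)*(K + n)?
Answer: -5681/3 ≈ -1893.7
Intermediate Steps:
H(n, K) = 2*n*(K + n) (H(n, K) = (2*n)*(K + n) = 2*n*(K + n))
R(w, Z) = 48 (R(w, Z) = 2*3*(5 + 3) = 2*3*8 = 48)
U(x, y) = -x/3 - y/3 (U(x, y) = -(x + y)/3 = -x/3 - y/3)
V(f, F) = 48 + F² (V(f, F) = F*F + 48 = F² + 48 = 48 + F²)
U(18 + 34, -62) - V(-17/65, 43) = (-(18 + 34)/3 - ⅓*(-62)) - (48 + 43²) = (-⅓*52 + 62/3) - (48 + 1849) = (-52/3 + 62/3) - 1*1897 = 10/3 - 1897 = -5681/3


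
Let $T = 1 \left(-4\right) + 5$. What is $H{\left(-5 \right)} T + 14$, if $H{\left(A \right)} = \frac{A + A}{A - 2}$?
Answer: $\frac{108}{7} \approx 15.429$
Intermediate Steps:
$H{\left(A \right)} = \frac{2 A}{-2 + A}$
$T = 1$ ($T = -4 + 5 = 1$)
$H{\left(-5 \right)} T + 14 = 2 \left(-5\right) \frac{1}{-2 - 5} \cdot 1 + 14 = 2 \left(-5\right) \frac{1}{-7} \cdot 1 + 14 = 2 \left(-5\right) \left(- \frac{1}{7}\right) 1 + 14 = \frac{10}{7} \cdot 1 + 14 = \frac{10}{7} + 14 = \frac{108}{7}$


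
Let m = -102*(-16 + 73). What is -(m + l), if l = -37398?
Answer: 43212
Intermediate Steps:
m = -5814 (m = -102*57 = -5814)
-(m + l) = -(-5814 - 37398) = -1*(-43212) = 43212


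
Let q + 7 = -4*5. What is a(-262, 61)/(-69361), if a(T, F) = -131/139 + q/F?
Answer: 11744/588111919 ≈ 1.9969e-5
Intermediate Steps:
q = -27 (q = -7 - 4*5 = -7 - 20 = -27)
a(T, F) = -131/139 - 27/F
a(-262, 61)/(-69361) = (-131/139 - 27/61)/(-69361) = (-131/139 - 27*1/61)*(-1/69361) = (-131/139 - 27/61)*(-1/69361) = -11744/8479*(-1/69361) = 11744/588111919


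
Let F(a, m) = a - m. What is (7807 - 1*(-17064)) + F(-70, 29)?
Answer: 24772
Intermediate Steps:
(7807 - 1*(-17064)) + F(-70, 29) = (7807 - 1*(-17064)) + (-70 - 1*29) = (7807 + 17064) + (-70 - 29) = 24871 - 99 = 24772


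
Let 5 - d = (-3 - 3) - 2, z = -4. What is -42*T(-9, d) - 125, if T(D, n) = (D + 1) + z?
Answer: 379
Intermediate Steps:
d = 13 (d = 5 - ((-3 - 3) - 2) = 5 - (-6 - 2) = 5 - 1*(-8) = 5 + 8 = 13)
T(D, n) = -3 + D (T(D, n) = (D + 1) - 4 = (1 + D) - 4 = -3 + D)
-42*T(-9, d) - 125 = -42*(-3 - 9) - 125 = -42*(-12) - 125 = 504 - 125 = 379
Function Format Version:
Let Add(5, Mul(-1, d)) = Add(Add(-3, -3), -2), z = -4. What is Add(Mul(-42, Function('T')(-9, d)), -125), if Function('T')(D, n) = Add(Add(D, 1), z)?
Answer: 379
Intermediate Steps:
d = 13 (d = Add(5, Mul(-1, Add(Add(-3, -3), -2))) = Add(5, Mul(-1, Add(-6, -2))) = Add(5, Mul(-1, -8)) = Add(5, 8) = 13)
Function('T')(D, n) = Add(-3, D) (Function('T')(D, n) = Add(Add(D, 1), -4) = Add(Add(1, D), -4) = Add(-3, D))
Add(Mul(-42, Function('T')(-9, d)), -125) = Add(Mul(-42, Add(-3, -9)), -125) = Add(Mul(-42, -12), -125) = Add(504, -125) = 379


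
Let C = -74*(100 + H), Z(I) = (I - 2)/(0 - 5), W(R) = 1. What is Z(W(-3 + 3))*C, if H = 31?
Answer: -9694/5 ≈ -1938.8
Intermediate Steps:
Z(I) = ⅖ - I/5 (Z(I) = (-2 + I)/(-5) = (-2 + I)*(-⅕) = ⅖ - I/5)
C = -9694 (C = -74*(100 + 31) = -74*131 = -9694)
Z(W(-3 + 3))*C = (⅖ - ⅕*1)*(-9694) = (⅖ - ⅕)*(-9694) = (⅕)*(-9694) = -9694/5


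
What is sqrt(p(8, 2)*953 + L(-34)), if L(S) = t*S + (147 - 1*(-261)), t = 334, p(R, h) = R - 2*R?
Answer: 2*I*sqrt(4643) ≈ 136.28*I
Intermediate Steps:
p(R, h) = -R
L(S) = 408 + 334*S (L(S) = 334*S + (147 - 1*(-261)) = 334*S + (147 + 261) = 334*S + 408 = 408 + 334*S)
sqrt(p(8, 2)*953 + L(-34)) = sqrt(-1*8*953 + (408 + 334*(-34))) = sqrt(-8*953 + (408 - 11356)) = sqrt(-7624 - 10948) = sqrt(-18572) = 2*I*sqrt(4643)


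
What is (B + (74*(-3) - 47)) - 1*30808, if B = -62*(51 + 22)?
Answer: -35603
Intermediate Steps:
B = -4526 (B = -62*73 = -4526)
(B + (74*(-3) - 47)) - 1*30808 = (-4526 + (74*(-3) - 47)) - 1*30808 = (-4526 + (-222 - 47)) - 30808 = (-4526 - 269) - 30808 = -4795 - 30808 = -35603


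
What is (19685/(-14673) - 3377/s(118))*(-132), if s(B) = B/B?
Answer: 2181097864/4891 ≈ 4.4594e+5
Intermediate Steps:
s(B) = 1
(19685/(-14673) - 3377/s(118))*(-132) = (19685/(-14673) - 3377/1)*(-132) = (19685*(-1/14673) - 3377*1)*(-132) = (-19685/14673 - 3377)*(-132) = -49570406/14673*(-132) = 2181097864/4891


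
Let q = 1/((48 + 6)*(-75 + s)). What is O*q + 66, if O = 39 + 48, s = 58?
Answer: 20167/306 ≈ 65.905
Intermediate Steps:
q = -1/918 (q = 1/((48 + 6)*(-75 + 58)) = 1/(54*(-17)) = 1/(-918) = -1/918 ≈ -0.0010893)
O = 87
O*q + 66 = 87*(-1/918) + 66 = -29/306 + 66 = 20167/306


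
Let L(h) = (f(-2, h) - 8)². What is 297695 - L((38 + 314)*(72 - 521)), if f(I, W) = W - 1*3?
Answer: -24982349786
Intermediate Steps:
f(I, W) = -3 + W (f(I, W) = W - 3 = -3 + W)
L(h) = (-11 + h)² (L(h) = ((-3 + h) - 8)² = (-11 + h)²)
297695 - L((38 + 314)*(72 - 521)) = 297695 - (-11 + (38 + 314)*(72 - 521))² = 297695 - (-11 + 352*(-449))² = 297695 - (-11 - 158048)² = 297695 - 1*(-158059)² = 297695 - 1*24982647481 = 297695 - 24982647481 = -24982349786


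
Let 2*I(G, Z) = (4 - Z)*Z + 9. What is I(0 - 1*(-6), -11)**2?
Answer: 6084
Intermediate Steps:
I(G, Z) = 9/2 + Z*(4 - Z)/2 (I(G, Z) = ((4 - Z)*Z + 9)/2 = (Z*(4 - Z) + 9)/2 = (9 + Z*(4 - Z))/2 = 9/2 + Z*(4 - Z)/2)
I(0 - 1*(-6), -11)**2 = (9/2 + 2*(-11) - 1/2*(-11)**2)**2 = (9/2 - 22 - 1/2*121)**2 = (9/2 - 22 - 121/2)**2 = (-78)**2 = 6084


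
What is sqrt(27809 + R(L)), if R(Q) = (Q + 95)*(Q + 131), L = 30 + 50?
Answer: sqrt(64734) ≈ 254.43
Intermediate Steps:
L = 80
R(Q) = (95 + Q)*(131 + Q)
sqrt(27809 + R(L)) = sqrt(27809 + (12445 + 80**2 + 226*80)) = sqrt(27809 + (12445 + 6400 + 18080)) = sqrt(27809 + 36925) = sqrt(64734)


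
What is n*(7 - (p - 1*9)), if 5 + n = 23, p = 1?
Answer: 270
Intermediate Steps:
n = 18 (n = -5 + 23 = 18)
n*(7 - (p - 1*9)) = 18*(7 - (1 - 1*9)) = 18*(7 - (1 - 9)) = 18*(7 - 1*(-8)) = 18*(7 + 8) = 18*15 = 270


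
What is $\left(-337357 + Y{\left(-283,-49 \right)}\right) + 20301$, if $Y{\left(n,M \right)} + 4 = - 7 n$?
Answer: $-315079$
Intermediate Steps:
$Y{\left(n,M \right)} = -4 - 7 n$
$\left(-337357 + Y{\left(-283,-49 \right)}\right) + 20301 = \left(-337357 - -1977\right) + 20301 = \left(-337357 + \left(-4 + 1981\right)\right) + 20301 = \left(-337357 + 1977\right) + 20301 = -335380 + 20301 = -315079$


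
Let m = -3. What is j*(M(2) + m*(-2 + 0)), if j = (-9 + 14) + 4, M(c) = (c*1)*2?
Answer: 90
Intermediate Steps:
M(c) = 2*c (M(c) = c*2 = 2*c)
j = 9 (j = 5 + 4 = 9)
j*(M(2) + m*(-2 + 0)) = 9*(2*2 - 3*(-2 + 0)) = 9*(4 - 3*(-2)) = 9*(4 + 6) = 9*10 = 90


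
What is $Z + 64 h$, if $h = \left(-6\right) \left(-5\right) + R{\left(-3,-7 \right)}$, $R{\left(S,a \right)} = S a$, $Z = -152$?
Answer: $3112$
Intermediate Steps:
$h = 51$ ($h = \left(-6\right) \left(-5\right) - -21 = 30 + 21 = 51$)
$Z + 64 h = -152 + 64 \cdot 51 = -152 + 3264 = 3112$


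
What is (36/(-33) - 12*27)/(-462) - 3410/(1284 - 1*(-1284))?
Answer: -678871/1087548 ≈ -0.62422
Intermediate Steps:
(36/(-33) - 12*27)/(-462) - 3410/(1284 - 1*(-1284)) = (36*(-1/33) - 324)*(-1/462) - 3410/(1284 + 1284) = (-12/11 - 324)*(-1/462) - 3410/2568 = -3576/11*(-1/462) - 3410*1/2568 = 596/847 - 1705/1284 = -678871/1087548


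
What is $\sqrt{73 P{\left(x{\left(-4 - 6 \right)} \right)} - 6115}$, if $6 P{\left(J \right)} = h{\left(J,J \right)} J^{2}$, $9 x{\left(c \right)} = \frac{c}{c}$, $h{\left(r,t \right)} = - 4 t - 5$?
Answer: $\frac{i \sqrt{160503522}}{162} \approx 78.204 i$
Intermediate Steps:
$h{\left(r,t \right)} = -5 - 4 t$
$x{\left(c \right)} = \frac{1}{9}$ ($x{\left(c \right)} = \frac{c \frac{1}{c}}{9} = \frac{1}{9} \cdot 1 = \frac{1}{9}$)
$P{\left(J \right)} = \frac{J^{2} \left(-5 - 4 J\right)}{6}$ ($P{\left(J \right)} = \frac{\left(-5 - 4 J\right) J^{2}}{6} = \frac{J^{2} \left(-5 - 4 J\right)}{6}$)
$\sqrt{73 P{\left(x{\left(-4 - 6 \right)} \right)} - 6115} = \sqrt{73 \frac{-5 - \frac{4}{9}}{6 \cdot 81} - 6115} = \sqrt{73 \cdot \frac{1}{6} \cdot \frac{1}{81} \left(-5 - \frac{4}{9}\right) - 6115} = \sqrt{73 \cdot \frac{1}{6} \cdot \frac{1}{81} \left(- \frac{49}{9}\right) - 6115} = \sqrt{73 \left(- \frac{49}{4374}\right) - 6115} = \sqrt{- \frac{3577}{4374} - 6115} = \sqrt{- \frac{26750587}{4374}} = \frac{i \sqrt{160503522}}{162}$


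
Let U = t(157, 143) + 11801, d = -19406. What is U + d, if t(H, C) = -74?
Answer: -7679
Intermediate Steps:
U = 11727 (U = -74 + 11801 = 11727)
U + d = 11727 - 19406 = -7679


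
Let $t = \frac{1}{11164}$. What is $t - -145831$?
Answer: $\frac{1628057285}{11164} \approx 1.4583 \cdot 10^{5}$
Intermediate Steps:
$t = \frac{1}{11164} \approx 8.9574 \cdot 10^{-5}$
$t - -145831 = \frac{1}{11164} - -145831 = \frac{1}{11164} + 145831 = \frac{1628057285}{11164}$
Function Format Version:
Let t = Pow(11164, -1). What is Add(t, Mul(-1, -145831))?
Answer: Rational(1628057285, 11164) ≈ 1.4583e+5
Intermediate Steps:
t = Rational(1, 11164) ≈ 8.9574e-5
Add(t, Mul(-1, -145831)) = Add(Rational(1, 11164), Mul(-1, -145831)) = Add(Rational(1, 11164), 145831) = Rational(1628057285, 11164)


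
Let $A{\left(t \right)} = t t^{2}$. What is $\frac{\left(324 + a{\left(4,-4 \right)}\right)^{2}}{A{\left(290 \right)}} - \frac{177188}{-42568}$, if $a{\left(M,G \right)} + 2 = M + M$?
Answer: $\frac{2703796117}{648869345} \approx 4.1669$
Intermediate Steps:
$a{\left(M,G \right)} = -2 + 2 M$ ($a{\left(M,G \right)} = -2 + \left(M + M\right) = -2 + 2 M$)
$A{\left(t \right)} = t^{3}$
$\frac{\left(324 + a{\left(4,-4 \right)}\right)^{2}}{A{\left(290 \right)}} - \frac{177188}{-42568} = \frac{\left(324 + \left(-2 + 2 \cdot 4\right)\right)^{2}}{290^{3}} - \frac{177188}{-42568} = \frac{\left(324 + \left(-2 + 8\right)\right)^{2}}{24389000} - - \frac{44297}{10642} = \left(324 + 6\right)^{2} \cdot \frac{1}{24389000} + \frac{44297}{10642} = 330^{2} \cdot \frac{1}{24389000} + \frac{44297}{10642} = 108900 \cdot \frac{1}{24389000} + \frac{44297}{10642} = \frac{1089}{243890} + \frac{44297}{10642} = \frac{2703796117}{648869345}$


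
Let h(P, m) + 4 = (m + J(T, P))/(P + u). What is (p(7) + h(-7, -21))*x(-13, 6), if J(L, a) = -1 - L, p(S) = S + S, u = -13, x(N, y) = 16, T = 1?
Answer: 892/5 ≈ 178.40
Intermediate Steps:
p(S) = 2*S
h(P, m) = -4 + (-2 + m)/(-13 + P) (h(P, m) = -4 + (m + (-1 - 1*1))/(P - 13) = -4 + (m + (-1 - 1))/(-13 + P) = -4 + (m - 2)/(-13 + P) = -4 + (-2 + m)/(-13 + P))
(p(7) + h(-7, -21))*x(-13, 6) = (2*7 + (50 - 21 - 4*(-7))/(-13 - 7))*16 = (14 + (50 - 21 + 28)/(-20))*16 = (14 - 1/20*57)*16 = (14 - 57/20)*16 = (223/20)*16 = 892/5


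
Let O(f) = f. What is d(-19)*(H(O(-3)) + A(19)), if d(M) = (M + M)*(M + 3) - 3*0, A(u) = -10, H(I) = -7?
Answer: -10336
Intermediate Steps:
d(M) = 2*M*(3 + M) (d(M) = (2*M)*(3 + M) + 0 = 2*M*(3 + M) + 0 = 2*M*(3 + M))
d(-19)*(H(O(-3)) + A(19)) = (2*(-19)*(3 - 19))*(-7 - 10) = (2*(-19)*(-16))*(-17) = 608*(-17) = -10336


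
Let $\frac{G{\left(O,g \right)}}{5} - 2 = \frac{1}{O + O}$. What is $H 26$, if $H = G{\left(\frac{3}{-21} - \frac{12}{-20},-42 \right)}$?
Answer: $\frac{6435}{16} \approx 402.19$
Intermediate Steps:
$G{\left(O,g \right)} = 10 + \frac{5}{2 O}$ ($G{\left(O,g \right)} = 10 + \frac{5}{O + O} = 10 + \frac{5}{2 O}$)
$H = \frac{495}{32}$ ($H = 10 + \frac{5}{2 \left(\frac{3}{-21} - \frac{12}{-20}\right)} = 10 + \frac{5}{2 \left(3 \left(- \frac{1}{21}\right) - - \frac{3}{5}\right)} = 10 + \frac{5}{2 \left(- \frac{1}{7} + \frac{3}{5}\right)} = 10 + \frac{5}{2 \cdot \frac{16}{35}} = 10 + \frac{5}{2} \cdot \frac{35}{16} = 10 + \frac{175}{32} = \frac{495}{32} \approx 15.469$)
$H 26 = \frac{495}{32} \cdot 26 = \frac{6435}{16}$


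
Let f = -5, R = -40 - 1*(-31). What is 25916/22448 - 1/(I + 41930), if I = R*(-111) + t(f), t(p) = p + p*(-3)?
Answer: 278196169/240973668 ≈ 1.1545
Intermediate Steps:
R = -9 (R = -40 + 31 = -9)
t(p) = -2*p (t(p) = p - 3*p = -2*p)
I = 1009 (I = -9*(-111) - 2*(-5) = 999 + 10 = 1009)
25916/22448 - 1/(I + 41930) = 25916/22448 - 1/(1009 + 41930) = 25916*(1/22448) - 1/42939 = 6479/5612 - 1*1/42939 = 6479/5612 - 1/42939 = 278196169/240973668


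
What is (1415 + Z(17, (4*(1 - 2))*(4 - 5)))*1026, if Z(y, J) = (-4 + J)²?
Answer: 1451790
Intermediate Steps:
(1415 + Z(17, (4*(1 - 2))*(4 - 5)))*1026 = (1415 + (-4 + (4*(1 - 2))*(4 - 5))²)*1026 = (1415 + (-4 + (4*(-1))*(-1))²)*1026 = (1415 + (-4 - 4*(-1))²)*1026 = (1415 + (-4 + 4)²)*1026 = (1415 + 0²)*1026 = (1415 + 0)*1026 = 1415*1026 = 1451790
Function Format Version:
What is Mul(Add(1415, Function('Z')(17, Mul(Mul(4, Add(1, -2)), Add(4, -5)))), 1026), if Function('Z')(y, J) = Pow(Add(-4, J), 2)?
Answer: 1451790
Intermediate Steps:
Mul(Add(1415, Function('Z')(17, Mul(Mul(4, Add(1, -2)), Add(4, -5)))), 1026) = Mul(Add(1415, Pow(Add(-4, Mul(Mul(4, Add(1, -2)), Add(4, -5))), 2)), 1026) = Mul(Add(1415, Pow(Add(-4, Mul(Mul(4, -1), -1)), 2)), 1026) = Mul(Add(1415, Pow(Add(-4, Mul(-4, -1)), 2)), 1026) = Mul(Add(1415, Pow(Add(-4, 4), 2)), 1026) = Mul(Add(1415, Pow(0, 2)), 1026) = Mul(Add(1415, 0), 1026) = Mul(1415, 1026) = 1451790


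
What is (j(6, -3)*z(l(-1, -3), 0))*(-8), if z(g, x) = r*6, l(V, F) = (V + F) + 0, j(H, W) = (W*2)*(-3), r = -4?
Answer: 3456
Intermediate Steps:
j(H, W) = -6*W (j(H, W) = (2*W)*(-3) = -6*W)
l(V, F) = F + V (l(V, F) = (F + V) + 0 = F + V)
z(g, x) = -24 (z(g, x) = -4*6 = -24)
(j(6, -3)*z(l(-1, -3), 0))*(-8) = (-6*(-3)*(-24))*(-8) = (18*(-24))*(-8) = -432*(-8) = 3456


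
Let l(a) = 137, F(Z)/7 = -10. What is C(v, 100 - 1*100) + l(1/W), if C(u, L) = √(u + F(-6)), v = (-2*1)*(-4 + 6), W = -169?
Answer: 137 + I*√74 ≈ 137.0 + 8.6023*I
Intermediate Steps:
F(Z) = -70 (F(Z) = 7*(-10) = -70)
v = -4 (v = -2*2 = -4)
C(u, L) = √(-70 + u) (C(u, L) = √(u - 70) = √(-70 + u))
C(v, 100 - 1*100) + l(1/W) = √(-70 - 4) + 137 = √(-74) + 137 = I*√74 + 137 = 137 + I*√74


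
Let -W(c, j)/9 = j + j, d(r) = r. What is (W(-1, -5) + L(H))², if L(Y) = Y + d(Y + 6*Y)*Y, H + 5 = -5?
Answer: 608400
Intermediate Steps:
H = -10 (H = -5 - 5 = -10)
W(c, j) = -18*j (W(c, j) = -9*(j + j) = -18*j)
L(Y) = Y + 7*Y² (L(Y) = Y + (Y + 6*Y)*Y = Y + (7*Y)*Y = Y + 7*Y²)
(W(-1, -5) + L(H))² = (-18*(-5) - 10*(1 + 7*(-10)))² = (90 - 10*(1 - 70))² = (90 - 10*(-69))² = (90 + 690)² = 780² = 608400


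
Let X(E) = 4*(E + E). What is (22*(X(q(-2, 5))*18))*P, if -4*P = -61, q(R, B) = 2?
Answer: 96624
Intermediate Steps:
X(E) = 8*E (X(E) = 4*(2*E) = 8*E)
P = 61/4 (P = -¼*(-61) = 61/4 ≈ 15.250)
(22*(X(q(-2, 5))*18))*P = (22*((8*2)*18))*(61/4) = (22*(16*18))*(61/4) = (22*288)*(61/4) = 6336*(61/4) = 96624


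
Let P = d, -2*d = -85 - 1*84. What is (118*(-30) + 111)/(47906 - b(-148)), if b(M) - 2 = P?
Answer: -6858/95639 ≈ -0.071707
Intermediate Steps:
d = 169/2 (d = -(-85 - 1*84)/2 = -(-85 - 84)/2 = -½*(-169) = 169/2 ≈ 84.500)
P = 169/2 ≈ 84.500
b(M) = 173/2 (b(M) = 2 + 169/2 = 173/2)
(118*(-30) + 111)/(47906 - b(-148)) = (118*(-30) + 111)/(47906 - 1*173/2) = (-3540 + 111)/(47906 - 173/2) = -3429/95639/2 = -3429*2/95639 = -6858/95639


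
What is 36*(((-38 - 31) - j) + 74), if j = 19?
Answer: -504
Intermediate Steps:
36*(((-38 - 31) - j) + 74) = 36*(((-38 - 31) - 1*19) + 74) = 36*((-69 - 19) + 74) = 36*(-88 + 74) = 36*(-14) = -504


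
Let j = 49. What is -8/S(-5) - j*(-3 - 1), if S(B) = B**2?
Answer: 4892/25 ≈ 195.68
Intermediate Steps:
-8/S(-5) - j*(-3 - 1) = -8/((-5)**2) - 49*(-3 - 1) = -8/25 - 49*(-4) = -8*1/25 - 1*(-196) = -8/25 + 196 = 4892/25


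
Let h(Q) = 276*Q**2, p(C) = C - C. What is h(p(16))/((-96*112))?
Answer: 0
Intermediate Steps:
p(C) = 0
h(p(16))/((-96*112)) = (276*0**2)/((-96*112)) = (276*0)/(-10752) = 0*(-1/10752) = 0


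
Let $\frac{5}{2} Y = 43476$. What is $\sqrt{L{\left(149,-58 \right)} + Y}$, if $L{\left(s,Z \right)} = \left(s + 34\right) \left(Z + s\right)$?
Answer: $\frac{3 \sqrt{94565}}{5} \approx 184.51$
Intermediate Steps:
$Y = \frac{86952}{5}$ ($Y = \frac{2}{5} \cdot 43476 = \frac{86952}{5} \approx 17390.0$)
$L{\left(s,Z \right)} = \left(34 + s\right) \left(Z + s\right)$
$\sqrt{L{\left(149,-58 \right)} + Y} = \sqrt{\left(149^{2} + 34 \left(-58\right) + 34 \cdot 149 - 8642\right) + \frac{86952}{5}} = \sqrt{\left(22201 - 1972 + 5066 - 8642\right) + \frac{86952}{5}} = \sqrt{16653 + \frac{86952}{5}} = \sqrt{\frac{170217}{5}} = \frac{3 \sqrt{94565}}{5}$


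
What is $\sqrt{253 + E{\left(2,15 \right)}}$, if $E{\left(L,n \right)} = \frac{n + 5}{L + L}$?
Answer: $\sqrt{258} \approx 16.062$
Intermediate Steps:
$E{\left(L,n \right)} = \frac{5 + n}{2 L}$
$\sqrt{253 + E{\left(2,15 \right)}} = \sqrt{253 + \frac{5 + 15}{2 \cdot 2}} = \sqrt{253 + \frac{1}{2} \cdot \frac{1}{2} \cdot 20} = \sqrt{253 + 5} = \sqrt{258}$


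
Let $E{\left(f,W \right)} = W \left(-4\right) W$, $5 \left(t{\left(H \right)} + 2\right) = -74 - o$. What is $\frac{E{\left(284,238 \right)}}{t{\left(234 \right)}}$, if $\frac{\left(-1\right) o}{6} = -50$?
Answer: $\frac{70805}{24} \approx 2950.2$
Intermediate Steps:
$o = 300$ ($o = \left(-6\right) \left(-50\right) = 300$)
$t{\left(H \right)} = - \frac{384}{5}$ ($t{\left(H \right)} = -2 + \frac{-74 - 300}{5} = -2 + \frac{1}{5} \left(-374\right) = -2 - \frac{374}{5} = - \frac{384}{5}$)
$E{\left(f,W \right)} = - 4 W^{2}$ ($E{\left(f,W \right)} = - 4 W W = - 4 W^{2}$)
$\frac{E{\left(284,238 \right)}}{t{\left(234 \right)}} = \frac{\left(-4\right) 238^{2}}{- \frac{384}{5}} = \left(-4\right) 56644 \left(- \frac{5}{384}\right) = \left(-226576\right) \left(- \frac{5}{384}\right) = \frac{70805}{24}$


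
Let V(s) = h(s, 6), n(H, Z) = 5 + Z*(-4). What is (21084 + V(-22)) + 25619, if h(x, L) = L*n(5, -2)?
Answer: 46781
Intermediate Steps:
n(H, Z) = 5 - 4*Z
h(x, L) = 13*L (h(x, L) = L*(5 - 4*(-2)) = L*(5 + 8) = L*13 = 13*L)
V(s) = 78 (V(s) = 13*6 = 78)
(21084 + V(-22)) + 25619 = (21084 + 78) + 25619 = 21162 + 25619 = 46781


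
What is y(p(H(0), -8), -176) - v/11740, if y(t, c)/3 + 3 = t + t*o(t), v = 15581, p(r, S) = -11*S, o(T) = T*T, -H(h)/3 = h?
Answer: 24004421959/11740 ≈ 2.0447e+6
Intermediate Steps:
H(h) = -3*h
o(T) = T²
y(t, c) = -9 + 3*t + 3*t³ (y(t, c) = -9 + 3*(t + t*t²) = -9 + 3*(t + t³) = -9 + (3*t + 3*t³) = -9 + 3*t + 3*t³)
y(p(H(0), -8), -176) - v/11740 = (-9 + 3*(-11*(-8)) + 3*(-11*(-8))³) - 15581/11740 = (-9 + 3*88 + 3*88³) - 15581/11740 = (-9 + 264 + 3*681472) - 1*15581/11740 = (-9 + 264 + 2044416) - 15581/11740 = 2044671 - 15581/11740 = 24004421959/11740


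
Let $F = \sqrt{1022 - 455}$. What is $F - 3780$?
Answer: $-3780 + 9 \sqrt{7} \approx -3756.2$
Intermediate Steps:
$F = 9 \sqrt{7}$ ($F = \sqrt{567} = 9 \sqrt{7} \approx 23.812$)
$F - 3780 = 9 \sqrt{7} - 3780 = -3780 + 9 \sqrt{7}$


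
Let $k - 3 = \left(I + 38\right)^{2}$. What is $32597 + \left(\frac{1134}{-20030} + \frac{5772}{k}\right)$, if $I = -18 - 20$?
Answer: $\frac{345727248}{10015} \approx 34521.0$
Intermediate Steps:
$I = -38$
$k = 3$ ($k = 3 + \left(-38 + 38\right)^{2} = 3 + 0^{2} = 3 + 0 = 3$)
$32597 + \left(\frac{1134}{-20030} + \frac{5772}{k}\right) = 32597 + \left(\frac{1134}{-20030} + \frac{5772}{3}\right) = 32597 + \left(1134 \left(- \frac{1}{20030}\right) + 5772 \cdot \frac{1}{3}\right) = 32597 + \left(- \frac{567}{10015} + 1924\right) = 32597 + \frac{19268293}{10015} = \frac{345727248}{10015}$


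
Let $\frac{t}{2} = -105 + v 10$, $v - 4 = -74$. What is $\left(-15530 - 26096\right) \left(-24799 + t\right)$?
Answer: $1099301034$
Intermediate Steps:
$v = -70$ ($v = 4 - 74 = -70$)
$t = -1610$ ($t = 2 \left(-105 - 700\right) = 2 \left(-805\right) = -1610$)
$\left(-15530 - 26096\right) \left(-24799 + t\right) = \left(-15530 - 26096\right) \left(-24799 - 1610\right) = \left(-41626\right) \left(-26409\right) = 1099301034$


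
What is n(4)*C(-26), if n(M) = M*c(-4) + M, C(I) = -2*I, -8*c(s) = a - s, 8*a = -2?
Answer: 221/2 ≈ 110.50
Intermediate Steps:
a = -¼ (a = (⅛)*(-2) = -¼ ≈ -0.25000)
c(s) = 1/32 + s/8 (c(s) = -(-¼ - s)/8 = 1/32 + s/8)
n(M) = 17*M/32 (n(M) = M*(1/32 + (⅛)*(-4)) + M = M*(1/32 - ½) + M = M*(-15/32) + M = -15*M/32 + M = 17*M/32)
n(4)*C(-26) = ((17/32)*4)*(-2*(-26)) = (17/8)*52 = 221/2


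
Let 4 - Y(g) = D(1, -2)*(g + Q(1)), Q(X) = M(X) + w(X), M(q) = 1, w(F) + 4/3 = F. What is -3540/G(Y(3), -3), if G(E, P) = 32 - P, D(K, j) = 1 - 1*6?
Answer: -708/7 ≈ -101.14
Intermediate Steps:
w(F) = -4/3 + F
D(K, j) = -5 (D(K, j) = 1 - 6 = -5)
Q(X) = -⅓ + X (Q(X) = 1 + (-4/3 + X) = -⅓ + X)
Y(g) = 22/3 + 5*g (Y(g) = 4 - (-5)*(g + (-⅓ + 1)) = 4 - (-5)*(g + ⅔) = 4 - (-5)*(⅔ + g) = 4 - (-10/3 - 5*g) = 4 + (10/3 + 5*g) = 22/3 + 5*g)
-3540/G(Y(3), -3) = -3540/(32 - 1*(-3)) = -3540/(32 + 3) = -3540/35 = -3540*1/35 = -708/7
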